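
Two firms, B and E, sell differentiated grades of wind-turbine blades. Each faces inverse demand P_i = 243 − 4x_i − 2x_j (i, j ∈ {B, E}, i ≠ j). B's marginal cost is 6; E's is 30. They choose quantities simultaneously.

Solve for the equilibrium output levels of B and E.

24.5, 20.5

Firm B's profit: π = x_B(243 − 4x_B − 2x_E) − 6x_B.
∂π/∂x_B = 237 − 8x_B − 2x_E = 0 ⇒ x_B = 29.625 − 0.25x_E.
Similarly x_E = 26.625 − 0.25x_B.
Solving the two reaction functions simultaneously: (1 − (−0.25)(−0.25))x_B = 29.625 − 0.25·26.625, so 0.9375x_B = 735/32 and x_B = 24.5.
Then x_E = 26.625 − 0.25·24.5 = 20.5.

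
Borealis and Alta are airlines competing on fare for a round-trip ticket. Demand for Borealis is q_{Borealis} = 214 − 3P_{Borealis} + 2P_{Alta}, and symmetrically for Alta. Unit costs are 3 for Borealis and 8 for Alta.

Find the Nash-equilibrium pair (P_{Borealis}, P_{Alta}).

Borealis's profit: π = (P_{Borealis} − 3)(214 − 3P_{Borealis} + 2P_{Alta}).
∂π/∂P_{Borealis} = 223 − 6P_{Borealis} + 2P_{Alta} = 0 ⇒ P_{Borealis} = 223/6 + (1/3)P_{Alta}.
Similarly P_{Alta} = 119/3 + (1/3)P_{Borealis}.
Plugging P_{Alta} into Borealis's best response: P_{Borealis} = 223/6 + (1/3)(119/3 + (1/3)P_{Borealis}) ⇒ (8/9)P_{Borealis} = 907/18, so P_{Borealis} = 56.6875.
Then P_{Alta} = 119/3 + (1/3)·56.6875 = 58.5625.

56.6875, 58.5625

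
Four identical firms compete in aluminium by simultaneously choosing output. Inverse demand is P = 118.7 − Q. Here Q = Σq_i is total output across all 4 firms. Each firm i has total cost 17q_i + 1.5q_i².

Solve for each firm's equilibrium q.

12.7125

A representative firm's profit is π_i = q_i(118.7 − Q) − 17q_i − 1.5q_i², with Q = q_i + Σ_{j≠i} q_j.
First-order condition: 101.7 − 5q_i − Σ_{j≠i} q_j = 0.
Imposing symmetry (q_j = q for all j) turns Σ_{j≠i} q_j into 3q, so 101.7 = 8q and q = 12.7125.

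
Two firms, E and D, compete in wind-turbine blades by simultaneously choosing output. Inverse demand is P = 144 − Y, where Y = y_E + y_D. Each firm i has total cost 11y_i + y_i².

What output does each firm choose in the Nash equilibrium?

Firm E's profit: π = y_E(144 − (y_E + y_D)) − 11y_E − y_E².
∂π/∂y_E = 133 − 4y_E − y_D = 0, so y_E = 33.25 − 0.25y_D.
By symmetry y_D = y_E; substituting into the reaction function, 1.25y_E = 33.25 and y_E = 26.6.

26.6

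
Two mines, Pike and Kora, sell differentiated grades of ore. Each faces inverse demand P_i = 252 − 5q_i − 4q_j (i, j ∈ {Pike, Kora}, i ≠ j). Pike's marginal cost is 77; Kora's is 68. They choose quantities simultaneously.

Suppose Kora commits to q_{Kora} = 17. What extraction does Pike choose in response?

Mine Pike's profit: π = q_{Pike}(252 − 5q_{Pike} − 4q_{Kora}) − 77q_{Pike}.
∂π/∂q_{Pike} = 175 − 10q_{Pike} − 4q_{Kora} = 0 ⇒ q_{Pike} = 17.5 − 0.4q_{Kora}.
At q_{Kora} = 17: q_{Pike} = 17.5 − 0.4·17 = 10.7.

10.7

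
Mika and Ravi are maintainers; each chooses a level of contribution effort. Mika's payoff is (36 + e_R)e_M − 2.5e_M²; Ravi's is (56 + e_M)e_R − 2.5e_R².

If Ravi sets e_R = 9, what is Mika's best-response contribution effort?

Expanding Mika's payoff: 36e_M + e_Re_M − 2.5e_M².
∂π/∂e_M = 36 + e_R − 5e_M = 0, so e_M = 7.2 + 0.2e_R.
At e_R = 9: e_M = 7.2 + 0.2·9 = 9.

9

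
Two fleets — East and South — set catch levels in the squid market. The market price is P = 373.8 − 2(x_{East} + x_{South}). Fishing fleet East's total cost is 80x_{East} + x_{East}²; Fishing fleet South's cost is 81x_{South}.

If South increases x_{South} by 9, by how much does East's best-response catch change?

-3

Fishing fleet East's profit: π = x_{East}(373.8 − 2(x_{East} + x_{South})) − 80x_{East} − x_{East}².
∂π/∂x_{East} = 293.8 − 6x_{East} − 2x_{South} = 0, so x_{East} = 1469/30 − (1/3)x_{South}.
The reaction-function slope is −1/3, so a 9-unit rise in x_{South} moves x_{East} by −1/3 × 9 = −3. East's best response falls — the actions are strategic substitutes.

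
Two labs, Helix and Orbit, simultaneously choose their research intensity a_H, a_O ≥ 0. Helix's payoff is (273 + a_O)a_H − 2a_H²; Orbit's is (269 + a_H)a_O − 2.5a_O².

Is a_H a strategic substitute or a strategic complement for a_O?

Expanding Helix's payoff: 273a_H + a_Oa_H − 2a_H².
∂π/∂a_H = 273 + a_O − 4a_H = 0, so a_H = 68.25 + 0.25a_O.
The best-response slope da_H/da_O = 0.25 > 0: the reaction function is upward-sloping, so the choices are strategic complements.

strategic complements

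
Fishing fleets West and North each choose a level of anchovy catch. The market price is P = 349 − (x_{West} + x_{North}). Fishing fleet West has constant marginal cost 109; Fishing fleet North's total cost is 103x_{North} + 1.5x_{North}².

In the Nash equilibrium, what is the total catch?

Fishing fleet West's profit: π = x_{West}(349 − (x_{West} + x_{North})) − 109x_{West}.
∂π/∂x_{West} = 240 − 2x_{West} − x_{North} = 0, so x_{West} = 120 − 0.5x_{North}.
For North: ∂π/∂x_{North} = 246 − 5x_{North} − x_{West} = 0 ⇒ x_{North} = 49.2 − 0.2x_{West}.
Plugging x_{North} into West's best response: x_{West} = 120 − 0.5(49.2 − 0.2x_{West}) ⇒ 0.9x_{West} = 95.4, so x_{West} = 106.
Then x_{North} = 49.2 − 0.2·106 = 28.
Total catch: 106 + 28 = 134.

134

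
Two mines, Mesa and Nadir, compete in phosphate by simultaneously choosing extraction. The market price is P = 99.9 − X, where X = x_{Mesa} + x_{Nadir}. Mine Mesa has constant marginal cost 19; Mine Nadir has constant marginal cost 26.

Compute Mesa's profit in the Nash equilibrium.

Mine Mesa's profit: π = x_{Mesa}(99.9 − (x_{Mesa} + x_{Nadir})) − 19x_{Mesa}.
∂π/∂x_{Mesa} = 80.9 − 2x_{Mesa} − x_{Nadir} = 0, so x_{Mesa} = 40.45 − 0.5x_{Nadir}.
By the same steps for Nadir: x_{Nadir} = 36.95 − 0.5x_{Mesa}.
Plugging x_{Nadir} into Mesa's best response: x_{Mesa} = 40.45 − 0.5(36.95 − 0.5x_{Mesa}) ⇒ 0.75x_{Mesa} = 21.975, so x_{Mesa} = 29.3.
Then x_{Nadir} = 36.95 − 0.5·29.3 = 22.3.
Price P = 99.9 − 51.6 = 48.3.
Mesa's profit: (48.3 − 19)·29.3 = 858.49.

858.49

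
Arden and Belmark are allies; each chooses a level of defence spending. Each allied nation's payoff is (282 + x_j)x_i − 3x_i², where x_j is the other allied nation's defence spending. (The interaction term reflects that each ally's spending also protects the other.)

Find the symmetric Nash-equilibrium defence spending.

Arden's payoff is (282 + x_B)x_A − 3x_A².
∂π/∂x_A = 282 + x_B − 6x_A = 0, so x_A = 47 + (1/6)x_B.
Setting x_A = x_B in the reaction function: x_A = 47 + (1/6)x_A, so x_A = 47 / (5/6) = 56.4.

56.4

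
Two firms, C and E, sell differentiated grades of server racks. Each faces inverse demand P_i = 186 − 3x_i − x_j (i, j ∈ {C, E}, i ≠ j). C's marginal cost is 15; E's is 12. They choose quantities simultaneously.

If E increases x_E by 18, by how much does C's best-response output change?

-3

Firm C's profit: π = x_C(186 − 3x_C − x_E) − 15x_C.
∂π/∂x_C = 171 − 6x_C − x_E = 0 ⇒ x_C = 28.5 − (1/6)x_E.
The reaction-function slope is −1/6, so an 18-unit rise in x_E moves x_C by −1/6 × 18 = −3. C's best response falls — the actions are strategic substitutes.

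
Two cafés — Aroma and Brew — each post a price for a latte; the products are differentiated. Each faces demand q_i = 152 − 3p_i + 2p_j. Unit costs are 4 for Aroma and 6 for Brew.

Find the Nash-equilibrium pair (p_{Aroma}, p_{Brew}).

Aroma's profit: π = (p_{Aroma} − 4)(152 − 3p_{Aroma} + 2p_{Brew}).
∂π/∂p_{Aroma} = 164 − 6p_{Aroma} + 2p_{Brew} = 0 ⇒ p_{Aroma} = 82/3 + (1/3)p_{Brew}.
Similarly p_{Brew} = 85/3 + (1/3)p_{Aroma}.
Solving the two reaction functions simultaneously: (1 − (1/3)(1/3))p_{Aroma} = 82/3 + (1/3)·(85/3), so (8/9)p_{Aroma} = 331/9 and p_{Aroma} = 41.375.
Then p_{Brew} = 85/3 + (1/3)·41.375 = 42.125.

41.375, 42.125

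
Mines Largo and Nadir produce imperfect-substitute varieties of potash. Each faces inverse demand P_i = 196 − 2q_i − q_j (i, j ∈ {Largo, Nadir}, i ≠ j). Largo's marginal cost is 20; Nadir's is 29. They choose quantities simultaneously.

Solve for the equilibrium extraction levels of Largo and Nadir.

Mine Largo's profit: π = q_{Largo}(196 − 2q_{Largo} − q_{Nadir}) − 20q_{Largo}.
∂π/∂q_{Largo} = 176 − 4q_{Largo} − q_{Nadir} = 0 ⇒ q_{Largo} = 44 − 0.25q_{Nadir}.
Similarly q_{Nadir} = 41.75 − 0.25q_{Largo}.
Solving the two reaction functions simultaneously: (1 − (−0.25)(−0.25))q_{Largo} = 44 − 0.25·41.75, so 0.9375q_{Largo} = 33.5625 and q_{Largo} = 35.8.
Then q_{Nadir} = 41.75 − 0.25·35.8 = 32.8.

35.8, 32.8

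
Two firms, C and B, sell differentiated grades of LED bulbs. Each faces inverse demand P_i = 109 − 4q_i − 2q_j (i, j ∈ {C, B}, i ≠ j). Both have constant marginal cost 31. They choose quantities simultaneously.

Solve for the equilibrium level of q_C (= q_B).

7.8

Firm C's profit: π = q_C(109 − 4q_C − 2q_B) − 31q_C.
∂π/∂q_C = 78 − 8q_C − 2q_B = 0 ⇒ q_C = 9.75 − 0.25q_B.
The game is symmetric, so in equilibrium q_B = q_C: the reaction function gives 1.25q_C = 9.75, hence q_C = 7.8.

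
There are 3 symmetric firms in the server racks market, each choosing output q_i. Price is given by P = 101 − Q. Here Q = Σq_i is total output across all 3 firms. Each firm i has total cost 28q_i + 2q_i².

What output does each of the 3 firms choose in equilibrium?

9.125

A representative firm's profit is π_i = q_i(101 − Q) − 28q_i − 2q_i², with Q = q_i + Σ_{j≠i} q_j.
First-order condition: 73 − 6q_i − Σ_{j≠i} q_j = 0.
With identical firms, set every q_j = q: then 73 − 6q − 2q = 0, i.e. q = 73/8 = 9.125.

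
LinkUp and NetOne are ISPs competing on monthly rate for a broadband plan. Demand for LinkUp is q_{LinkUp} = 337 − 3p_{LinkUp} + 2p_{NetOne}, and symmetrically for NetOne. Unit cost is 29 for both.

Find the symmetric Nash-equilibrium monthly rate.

LinkUp's profit: π = (p_{LinkUp} − 29)(337 − 3p_{LinkUp} + 2p_{NetOne}).
∂π/∂p_{LinkUp} = 424 − 6p_{LinkUp} + 2p_{NetOne} = 0 ⇒ p_{LinkUp} = 212/3 + (1/3)p_{NetOne}.
By symmetry p_{NetOne} = p_{LinkUp}; substituting into the reaction function, (2/3)p_{LinkUp} = 212/3 and p_{LinkUp} = 106.

106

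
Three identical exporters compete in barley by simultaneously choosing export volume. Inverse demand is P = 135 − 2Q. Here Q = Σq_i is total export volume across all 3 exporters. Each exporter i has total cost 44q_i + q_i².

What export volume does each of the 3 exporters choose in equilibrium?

A representative exporter's profit is π_i = q_i(135 − 2Q) − 44q_i − q_i², with Q = q_i + Σ_{j≠i} q_j.
First-order condition: 91 − 6q_i − 2Σ_{j≠i} q_j = 0.
Imposing symmetry (q_j = q for all j) turns Σ_{j≠i} q_j into 2q, so 91 = 10q and q = 9.1.

9.1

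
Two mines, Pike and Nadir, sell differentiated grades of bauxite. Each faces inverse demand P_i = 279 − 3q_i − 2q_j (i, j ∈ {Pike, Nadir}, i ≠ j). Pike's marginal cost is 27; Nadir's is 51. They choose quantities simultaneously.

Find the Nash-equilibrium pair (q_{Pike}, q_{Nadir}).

Mine Pike's profit: π = q_{Pike}(279 − 3q_{Pike} − 2q_{Nadir}) − 27q_{Pike}.
∂π/∂q_{Pike} = 252 − 6q_{Pike} − 2q_{Nadir} = 0 ⇒ q_{Pike} = 42 − (1/3)q_{Nadir}.
Similarly q_{Nadir} = 38 − (1/3)q_{Pike}.
Solving the two reaction functions simultaneously: (1 − (−1/3)(−1/3))q_{Pike} = 42 − (1/3)·38, so (8/9)q_{Pike} = 88/3 and q_{Pike} = 33.
Then q_{Nadir} = 38 − (1/3)·33 = 27.

33, 27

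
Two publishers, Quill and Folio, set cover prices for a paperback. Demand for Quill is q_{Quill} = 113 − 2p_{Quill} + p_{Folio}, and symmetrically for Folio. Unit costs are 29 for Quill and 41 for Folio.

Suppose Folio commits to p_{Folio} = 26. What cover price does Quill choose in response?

49.25

Quill's profit: π = (p_{Quill} − 29)(113 − 2p_{Quill} + p_{Folio}).
∂π/∂p_{Quill} = 171 − 4p_{Quill} + p_{Folio} = 0 ⇒ p_{Quill} = 42.75 + 0.25p_{Folio}.
At p_{Folio} = 26: p_{Quill} = 42.75 + 0.25·26 = 49.25.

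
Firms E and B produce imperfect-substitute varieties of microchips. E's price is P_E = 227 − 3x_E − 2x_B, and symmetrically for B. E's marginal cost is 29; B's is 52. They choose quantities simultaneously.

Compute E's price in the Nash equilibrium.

Firm E's profit: π = x_E(227 − 3x_E − 2x_B) − 29x_E.
∂π/∂x_E = 198 − 6x_E − 2x_B = 0 ⇒ x_E = 33 − (1/3)x_B.
Similarly x_B = 175/6 − (1/3)x_E.
Plugging x_B into E's best response: x_E = 33 − (1/3)(175/6 − (1/3)x_E) ⇒ (8/9)x_E = 419/18, so x_E = 26.1875.
Then x_B = 175/6 − (1/3)·26.1875 = 20.4375.
P_E = 227 − 3·26.1875 − 2·20.4375 = 107.5625.

107.5625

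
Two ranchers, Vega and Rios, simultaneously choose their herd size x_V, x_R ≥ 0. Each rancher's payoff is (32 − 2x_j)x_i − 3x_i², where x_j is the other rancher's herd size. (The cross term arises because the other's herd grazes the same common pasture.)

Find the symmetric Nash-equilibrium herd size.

Vega's payoff is (32 − 2x_R)x_V − 3x_V².
∂π/∂x_V = 32 − 2x_R − 6x_V = 0, so x_V = 16/3 − (1/3)x_R.
Setting x_V = x_R in the reaction function: x_V = 16/3 − (1/3)x_V, so x_V = (16/3) / (4/3) = 4.

4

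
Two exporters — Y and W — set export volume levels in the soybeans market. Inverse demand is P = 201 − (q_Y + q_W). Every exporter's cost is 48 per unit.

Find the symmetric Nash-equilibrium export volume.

Exporter Y's profit: π = q_Y(201 − (q_Y + q_W)) − 48q_Y.
∂π/∂q_Y = 153 − 2q_Y − q_W = 0, so q_Y = 76.5 − 0.5q_W.
By symmetry q_W = q_Y; substituting into the reaction function, 1.5q_Y = 76.5 and q_Y = 51.

51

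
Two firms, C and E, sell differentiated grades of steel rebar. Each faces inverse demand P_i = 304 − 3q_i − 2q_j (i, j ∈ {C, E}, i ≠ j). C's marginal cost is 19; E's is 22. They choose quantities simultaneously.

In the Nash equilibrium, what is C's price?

126.4375

Firm C's profit: π = q_C(304 − 3q_C − 2q_E) − 19q_C.
∂π/∂q_C = 285 − 6q_C − 2q_E = 0 ⇒ q_C = 47.5 − (1/3)q_E.
Similarly q_E = 47 − (1/3)q_C.
Substituting the second reaction function into the first: q_C = 47.5 − (1/3)(47 − (1/3)q_C), which gives (8/9)q_C = 191/6 ⇒ q_C = 35.8125.
Then q_E = 47 − (1/3)·35.8125 = 35.0625.
P_C = 304 − 3·35.8125 − 2·35.0625 = 126.4375.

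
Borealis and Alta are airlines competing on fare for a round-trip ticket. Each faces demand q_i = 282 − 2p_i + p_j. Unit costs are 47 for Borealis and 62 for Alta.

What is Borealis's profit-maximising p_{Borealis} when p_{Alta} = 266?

Borealis's profit: π = (p_{Borealis} − 47)(282 − 2p_{Borealis} + p_{Alta}).
∂π/∂p_{Borealis} = 376 − 4p_{Borealis} + p_{Alta} = 0 ⇒ p_{Borealis} = 94 + 0.25p_{Alta}.
At p_{Alta} = 266: p_{Borealis} = 94 + 0.25·266 = 160.5.

160.5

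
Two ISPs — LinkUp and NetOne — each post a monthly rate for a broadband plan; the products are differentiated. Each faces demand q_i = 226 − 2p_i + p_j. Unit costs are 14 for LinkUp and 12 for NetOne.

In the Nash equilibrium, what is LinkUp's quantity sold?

LinkUp's profit: π = (p_{LinkUp} − 14)(226 − 2p_{LinkUp} + p_{NetOne}).
∂π/∂p_{LinkUp} = 254 − 4p_{LinkUp} + p_{NetOne} = 0 ⇒ p_{LinkUp} = 63.5 + 0.25p_{NetOne}.
Similarly p_{NetOne} = 62.5 + 0.25p_{LinkUp}.
Substituting the second reaction function into the first: p_{LinkUp} = 63.5 + 0.25(62.5 + 0.25p_{LinkUp}), which gives 0.9375p_{LinkUp} = 79.125 ⇒ p_{LinkUp} = 84.4.
Then p_{NetOne} = 62.5 + 0.25·84.4 = 83.6.
q_{LinkUp} = 226 − 2·84.4 + 83.6 = 140.8.

140.8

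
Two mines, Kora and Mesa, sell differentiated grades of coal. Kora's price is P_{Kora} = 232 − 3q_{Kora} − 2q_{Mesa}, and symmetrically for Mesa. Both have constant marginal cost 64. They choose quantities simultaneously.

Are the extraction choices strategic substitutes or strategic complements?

strategic substitutes

Mine Kora's profit: π = q_{Kora}(232 − 3q_{Kora} − 2q_{Mesa}) − 64q_{Kora}.
∂π/∂q_{Kora} = 168 − 6q_{Kora} − 2q_{Mesa} = 0 ⇒ q_{Kora} = 28 − (1/3)q_{Mesa}.
The best-response slope dq_{Kora}/dq_{Mesa} = −1/3 < 0: the reaction function is downward-sloping, so the choices are strategic substitutes.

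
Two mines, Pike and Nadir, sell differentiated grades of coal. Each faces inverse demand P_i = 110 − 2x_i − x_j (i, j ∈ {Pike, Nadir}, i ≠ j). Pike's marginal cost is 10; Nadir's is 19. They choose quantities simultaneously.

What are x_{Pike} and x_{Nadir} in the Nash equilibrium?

20.6, 17.6

Mine Pike's profit: π = x_{Pike}(110 − 2x_{Pike} − x_{Nadir}) − 10x_{Pike}.
∂π/∂x_{Pike} = 100 − 4x_{Pike} − x_{Nadir} = 0 ⇒ x_{Pike} = 25 − 0.25x_{Nadir}.
Similarly x_{Nadir} = 22.75 − 0.25x_{Pike}.
Substituting the second reaction function into the first: x_{Pike} = 25 − 0.25(22.75 − 0.25x_{Pike}), which gives 0.9375x_{Pike} = 19.3125 ⇒ x_{Pike} = 20.6.
Then x_{Nadir} = 22.75 − 0.25·20.6 = 17.6.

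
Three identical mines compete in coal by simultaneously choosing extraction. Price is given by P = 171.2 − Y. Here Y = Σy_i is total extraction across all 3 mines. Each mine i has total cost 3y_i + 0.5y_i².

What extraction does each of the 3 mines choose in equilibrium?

33.64

A representative mine's profit is π_i = y_i(171.2 − Y) − 3y_i − 0.5y_i², with Y = y_i + Σ_{j≠i} y_j.
First-order condition: 168.2 − 3y_i − Σ_{j≠i} y_j = 0.
Imposing symmetry (y_j = y for all j) turns Σ_{j≠i} y_j into 2y, so 168.2 = 5y and y = 33.64.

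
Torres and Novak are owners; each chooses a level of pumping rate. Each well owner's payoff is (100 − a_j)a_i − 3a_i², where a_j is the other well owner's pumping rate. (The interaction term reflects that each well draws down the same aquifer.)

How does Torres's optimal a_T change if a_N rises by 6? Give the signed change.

Torres's payoff is (100 − a_N)a_T − 3a_T².
∂π/∂a_T = 100 − a_N − 6a_T = 0, so a_T = 50/3 − (1/6)a_N.
The reaction-function slope is −1/6, so a 6-unit rise in a_N moves a_T by −1/6 × 6 = −1. Torres's best response falls — the actions are strategic substitutes.

-1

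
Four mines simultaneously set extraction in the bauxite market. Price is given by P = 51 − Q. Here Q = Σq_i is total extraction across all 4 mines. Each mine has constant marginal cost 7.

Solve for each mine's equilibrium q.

8.8

A representative mine's profit is π_i = q_i(51 − Q) − 7q_i, with Q = q_i + Σ_{j≠i} q_j.
First-order condition: 44 − 2q_i − Σ_{j≠i} q_j = 0.
Imposing symmetry (q_j = q for all j) turns Σ_{j≠i} q_j into 3q, so 44 = 5q and q = 8.8.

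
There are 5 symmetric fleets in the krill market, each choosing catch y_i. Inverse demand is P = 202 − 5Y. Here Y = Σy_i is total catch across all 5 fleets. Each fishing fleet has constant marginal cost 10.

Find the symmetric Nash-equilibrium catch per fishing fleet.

6.4

A representative fishing fleet's profit is π_i = y_i(202 − 5Y) − 10y_i, with Y = y_i + Σ_{j≠i} y_j.
First-order condition: 192 − 10y_i − 5Σ_{j≠i} y_j = 0.
With identical fishing fleets, set every y_j = y: then 192 − 10y − 20y = 0, i.e. y = 192/30 = 6.4.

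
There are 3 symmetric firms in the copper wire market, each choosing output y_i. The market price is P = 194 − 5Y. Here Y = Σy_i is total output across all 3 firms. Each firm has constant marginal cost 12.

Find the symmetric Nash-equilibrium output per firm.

9.1

A representative firm's profit is π_i = y_i(194 − 5Y) − 12y_i, with Y = y_i + Σ_{j≠i} y_j.
First-order condition: 182 − 10y_i − 5Σ_{j≠i} y_j = 0.
Imposing symmetry (y_j = y for all j) turns Σ_{j≠i} y_j into 2y, so 182 = 20y and y = 9.1.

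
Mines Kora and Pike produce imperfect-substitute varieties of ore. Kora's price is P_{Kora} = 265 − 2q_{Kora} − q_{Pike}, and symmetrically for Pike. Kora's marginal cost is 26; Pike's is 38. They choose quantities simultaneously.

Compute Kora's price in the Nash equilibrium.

Mine Kora's profit: π = q_{Kora}(265 − 2q_{Kora} − q_{Pike}) − 26q_{Kora}.
∂π/∂q_{Kora} = 239 − 4q_{Kora} − q_{Pike} = 0 ⇒ q_{Kora} = 59.75 − 0.25q_{Pike}.
Similarly q_{Pike} = 56.75 − 0.25q_{Kora}.
Substituting the second reaction function into the first: q_{Kora} = 59.75 − 0.25(56.75 − 0.25q_{Kora}), which gives 0.9375q_{Kora} = 45.5625 ⇒ q_{Kora} = 48.6.
Then q_{Pike} = 56.75 − 0.25·48.6 = 44.6.
P_{Kora} = 265 − 2·48.6 − 44.6 = 123.2.

123.2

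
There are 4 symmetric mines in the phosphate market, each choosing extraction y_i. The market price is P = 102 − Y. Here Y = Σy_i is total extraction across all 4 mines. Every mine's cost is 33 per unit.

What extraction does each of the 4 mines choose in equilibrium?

13.8

A representative mine's profit is π_i = y_i(102 − Y) − 33y_i, with Y = y_i + Σ_{j≠i} y_j.
First-order condition: 69 − 2y_i − Σ_{j≠i} y_j = 0.
With identical mines, set every y_j = y: then 69 − 2y − 3y = 0, i.e. y = 69/5 = 13.8.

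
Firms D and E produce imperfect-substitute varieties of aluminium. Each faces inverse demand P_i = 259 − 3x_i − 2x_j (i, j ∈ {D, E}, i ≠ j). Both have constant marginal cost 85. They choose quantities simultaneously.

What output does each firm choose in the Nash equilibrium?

Firm D's profit: π = x_D(259 − 3x_D − 2x_E) − 85x_D.
∂π/∂x_D = 174 − 6x_D − 2x_E = 0 ⇒ x_D = 29 − (1/3)x_E.
By symmetry x_E = x_D; substituting into the reaction function, (4/3)x_D = 29 and x_D = 21.75.

21.75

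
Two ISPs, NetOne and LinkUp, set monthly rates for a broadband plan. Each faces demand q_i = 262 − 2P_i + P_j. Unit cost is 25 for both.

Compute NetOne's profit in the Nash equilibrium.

NetOne's profit: π = (P_{NetOne} − 25)(262 − 2P_{NetOne} + P_{LinkUp}).
∂π/∂P_{NetOne} = 312 − 4P_{NetOne} + P_{LinkUp} = 0 ⇒ P_{NetOne} = 78 + 0.25P_{LinkUp}.
By symmetry P_{LinkUp} = P_{NetOne}; substituting into the reaction function, 0.75P_{NetOne} = 78 and P_{NetOne} = 104.
q_{NetOne} = 262 − 2·104 + 104 = 158.
Profit = (104 − 25)·158 = 12482.

12482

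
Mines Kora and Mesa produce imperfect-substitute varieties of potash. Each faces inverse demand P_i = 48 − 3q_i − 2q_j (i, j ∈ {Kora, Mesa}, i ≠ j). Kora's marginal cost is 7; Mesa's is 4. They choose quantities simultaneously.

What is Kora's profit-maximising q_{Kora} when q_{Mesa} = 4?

Mine Kora's profit: π = q_{Kora}(48 − 3q_{Kora} − 2q_{Mesa}) − 7q_{Kora}.
∂π/∂q_{Kora} = 41 − 6q_{Kora} − 2q_{Mesa} = 0 ⇒ q_{Kora} = 41/6 − (1/3)q_{Mesa}.
At q_{Mesa} = 4: q_{Kora} = 41/6 − (1/3)·4 = 5.5.

5.5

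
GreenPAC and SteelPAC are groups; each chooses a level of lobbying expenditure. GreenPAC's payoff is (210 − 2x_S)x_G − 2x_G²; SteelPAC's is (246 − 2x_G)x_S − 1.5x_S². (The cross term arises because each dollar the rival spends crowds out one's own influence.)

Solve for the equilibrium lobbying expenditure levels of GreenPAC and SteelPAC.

17.25, 70.5

Expanding GreenPAC's payoff: 210x_G − 2x_Sx_G − 2x_G².
∂π/∂x_G = 210 − 2x_S − 4x_G = 0, so x_G = 52.5 − 0.5x_S.
Likewise for SteelPAC: x_S = 82 − (2/3)x_G.
Solving the two reaction functions simultaneously: (1 − (−0.5)(−2/3))x_G = 52.5 − 0.5·82, so (2/3)x_G = 11.5 and x_G = 17.25.
Then x_S = 82 − (2/3)·17.25 = 70.5.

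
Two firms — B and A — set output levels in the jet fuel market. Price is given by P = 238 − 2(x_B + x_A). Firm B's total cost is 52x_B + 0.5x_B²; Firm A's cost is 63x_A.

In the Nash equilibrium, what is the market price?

125.875

Firm B's profit: π = x_B(238 − 2(x_B + x_A)) − 52x_B − 0.5x_B².
∂π/∂x_B = 186 − 5x_B − 2x_A = 0, so x_B = 37.2 − 0.4x_A.
For A: ∂π/∂x_A = 175 − 4x_A − 2x_B = 0 ⇒ x_A = 43.75 − 0.5x_B.
Substituting the second reaction function into the first: x_B = 37.2 − 0.4(43.75 − 0.5x_B), which gives 0.8x_B = 19.7 ⇒ x_B = 24.625.
Then x_A = 43.75 − 0.5·24.625 = 31.4375.
Equilibrium price: P = 238 − 2·56.0625 = 125.875.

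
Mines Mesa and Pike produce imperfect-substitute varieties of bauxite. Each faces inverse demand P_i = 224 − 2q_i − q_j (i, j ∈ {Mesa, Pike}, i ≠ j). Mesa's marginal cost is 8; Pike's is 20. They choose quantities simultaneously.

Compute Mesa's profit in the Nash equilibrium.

3872

Mine Mesa's profit: π = q_{Mesa}(224 − 2q_{Mesa} − q_{Pike}) − 8q_{Mesa}.
∂π/∂q_{Mesa} = 216 − 4q_{Mesa} − q_{Pike} = 0 ⇒ q_{Mesa} = 54 − 0.25q_{Pike}.
Similarly q_{Pike} = 51 − 0.25q_{Mesa}.
Plugging q_{Pike} into Mesa's best response: q_{Mesa} = 54 − 0.25(51 − 0.25q_{Mesa}) ⇒ 0.9375q_{Mesa} = 41.25, so q_{Mesa} = 44.
Then q_{Pike} = 51 − 0.25·44 = 40.
P_{Mesa} = 224 − 2·44 − 40 = 96.
Profit = (96 − 8)·44 = 3872.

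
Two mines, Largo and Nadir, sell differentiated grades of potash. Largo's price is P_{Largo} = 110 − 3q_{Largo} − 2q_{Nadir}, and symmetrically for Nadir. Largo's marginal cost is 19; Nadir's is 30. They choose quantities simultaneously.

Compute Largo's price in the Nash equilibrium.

55.1875

Mine Largo's profit: π = q_{Largo}(110 − 3q_{Largo} − 2q_{Nadir}) − 19q_{Largo}.
∂π/∂q_{Largo} = 91 − 6q_{Largo} − 2q_{Nadir} = 0 ⇒ q_{Largo} = 91/6 − (1/3)q_{Nadir}.
Similarly q_{Nadir} = 40/3 − (1/3)q_{Largo}.
Substituting the second reaction function into the first: q_{Largo} = 91/6 − (1/3)(40/3 − (1/3)q_{Largo}), which gives (8/9)q_{Largo} = 193/18 ⇒ q_{Largo} = 12.0625.
Then q_{Nadir} = 40/3 − (1/3)·12.0625 = 9.3125.
P_{Largo} = 110 − 3·12.0625 − 2·9.3125 = 55.1875.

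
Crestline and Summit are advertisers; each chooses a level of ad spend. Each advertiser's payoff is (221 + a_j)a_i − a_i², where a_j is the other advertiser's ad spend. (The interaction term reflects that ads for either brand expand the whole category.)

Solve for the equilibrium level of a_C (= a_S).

221

Crestline's payoff is (221 + a_S)a_C − a_C².
∂π/∂a_C = 221 + a_S − 2a_C = 0, so a_C = 110.5 + 0.5a_S.
Setting a_C = a_S in the reaction function: a_C = 110.5 + 0.5a_C, so a_C = 110.5 / 0.5 = 221.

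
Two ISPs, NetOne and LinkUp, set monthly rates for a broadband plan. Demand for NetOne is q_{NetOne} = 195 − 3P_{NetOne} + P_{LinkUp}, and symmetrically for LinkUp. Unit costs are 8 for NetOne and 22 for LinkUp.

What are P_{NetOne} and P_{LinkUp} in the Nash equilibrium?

45, 51

NetOne's profit: π = (P_{NetOne} − 8)(195 − 3P_{NetOne} + P_{LinkUp}).
∂π/∂P_{NetOne} = 219 − 6P_{NetOne} + P_{LinkUp} = 0 ⇒ P_{NetOne} = 36.5 + (1/6)P_{LinkUp}.
Similarly P_{LinkUp} = 43.5 + (1/6)P_{NetOne}.
Substituting the second reaction function into the first: P_{NetOne} = 36.5 + (1/6)(43.5 + (1/6)P_{NetOne}), which gives (35/36)P_{NetOne} = 43.75 ⇒ P_{NetOne} = 45.
Then P_{LinkUp} = 43.5 + (1/6)·45 = 51.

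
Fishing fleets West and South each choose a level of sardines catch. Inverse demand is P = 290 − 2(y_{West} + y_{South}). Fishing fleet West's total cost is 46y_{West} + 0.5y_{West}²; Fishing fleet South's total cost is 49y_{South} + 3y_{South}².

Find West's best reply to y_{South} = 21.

Fishing fleet West's profit: π = y_{West}(290 − 2(y_{West} + y_{South})) − 46y_{West} − 0.5y_{West}².
∂π/∂y_{West} = 244 − 5y_{West} − 2y_{South} = 0, so y_{West} = 48.8 − 0.4y_{South}.
At y_{South} = 21: y_{West} = 48.8 − 0.4·21 = 40.4.

40.4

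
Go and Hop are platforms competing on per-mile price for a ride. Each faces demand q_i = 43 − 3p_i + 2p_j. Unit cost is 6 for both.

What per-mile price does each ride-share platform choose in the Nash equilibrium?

15.25

Go's profit: π = (p_{Go} − 6)(43 − 3p_{Go} + 2p_{Hop}).
∂π/∂p_{Go} = 61 − 6p_{Go} + 2p_{Hop} = 0 ⇒ p_{Go} = 61/6 + (1/3)p_{Hop}.
By symmetry p_{Hop} = p_{Go}; substituting into the reaction function, (2/3)p_{Go} = 61/6 and p_{Go} = 15.25.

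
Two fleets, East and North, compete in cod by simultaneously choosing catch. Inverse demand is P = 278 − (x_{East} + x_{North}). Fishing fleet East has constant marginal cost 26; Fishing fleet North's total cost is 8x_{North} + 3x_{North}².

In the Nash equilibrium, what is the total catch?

Fishing fleet East's profit: π = x_{East}(278 − (x_{East} + x_{North})) − 26x_{East}.
∂π/∂x_{East} = 252 − 2x_{East} − x_{North} = 0, so x_{East} = 126 − 0.5x_{North}.
For North: ∂π/∂x_{North} = 270 − 8x_{North} − x_{East} = 0 ⇒ x_{North} = 33.75 − 0.125x_{East}.
Plugging x_{North} into East's best response: x_{East} = 126 − 0.5(33.75 − 0.125x_{East}) ⇒ 0.9375x_{East} = 109.125, so x_{East} = 116.4.
Then x_{North} = 33.75 − 0.125·116.4 = 19.2.
Total catch: 116.4 + 19.2 = 135.6.

135.6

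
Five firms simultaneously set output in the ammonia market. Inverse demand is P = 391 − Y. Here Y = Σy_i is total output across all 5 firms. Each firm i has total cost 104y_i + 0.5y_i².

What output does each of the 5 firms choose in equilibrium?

41

A representative firm's profit is π_i = y_i(391 − Y) − 104y_i − 0.5y_i², with Y = y_i + Σ_{j≠i} y_j.
First-order condition: 287 − 3y_i − Σ_{j≠i} y_j = 0.
In a symmetric equilibrium every firm chooses the same y, so Σ_{j≠i} y_j = 4y. The condition becomes 287 − 7y = 0, giving y = 287/7 = 41.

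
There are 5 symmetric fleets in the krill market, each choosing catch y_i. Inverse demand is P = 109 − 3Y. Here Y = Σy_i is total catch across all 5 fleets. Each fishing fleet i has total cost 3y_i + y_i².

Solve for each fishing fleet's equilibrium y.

A representative fishing fleet's profit is π_i = y_i(109 − 3Y) − 3y_i − y_i², with Y = y_i + Σ_{j≠i} y_j.
First-order condition: 106 − 8y_i − 3Σ_{j≠i} y_j = 0.
With identical fishing fleets, set every y_j = y: then 106 − 8y − 12y = 0, i.e. y = 106/20 = 5.3.

5.3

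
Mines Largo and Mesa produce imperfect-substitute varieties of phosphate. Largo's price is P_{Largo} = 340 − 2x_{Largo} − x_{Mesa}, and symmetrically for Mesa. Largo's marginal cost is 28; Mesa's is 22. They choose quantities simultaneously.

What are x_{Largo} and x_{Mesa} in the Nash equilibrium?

Mine Largo's profit: π = x_{Largo}(340 − 2x_{Largo} − x_{Mesa}) − 28x_{Largo}.
∂π/∂x_{Largo} = 312 − 4x_{Largo} − x_{Mesa} = 0 ⇒ x_{Largo} = 78 − 0.25x_{Mesa}.
Similarly x_{Mesa} = 79.5 − 0.25x_{Largo}.
Solving the two reaction functions simultaneously: (1 − (−0.25)(−0.25))x_{Largo} = 78 − 0.25·79.5, so 0.9375x_{Largo} = 58.125 and x_{Largo} = 62.
Then x_{Mesa} = 79.5 − 0.25·62 = 64.

62, 64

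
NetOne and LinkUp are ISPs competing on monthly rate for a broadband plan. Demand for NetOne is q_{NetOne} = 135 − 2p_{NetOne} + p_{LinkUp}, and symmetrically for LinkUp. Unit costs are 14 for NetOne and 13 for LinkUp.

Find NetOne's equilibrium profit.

NetOne's profit: π = (p_{NetOne} − 14)(135 − 2p_{NetOne} + p_{LinkUp}).
∂π/∂p_{NetOne} = 163 − 4p_{NetOne} + p_{LinkUp} = 0 ⇒ p_{NetOne} = 40.75 + 0.25p_{LinkUp}.
Similarly p_{LinkUp} = 40.25 + 0.25p_{NetOne}.
Substituting the second reaction function into the first: p_{NetOne} = 40.75 + 0.25(40.25 + 0.25p_{NetOne}), which gives 0.9375p_{NetOne} = 50.8125 ⇒ p_{NetOne} = 54.2.
Then p_{LinkUp} = 40.25 + 0.25·54.2 = 53.8.
q_{NetOne} = 135 − 2·54.2 + 53.8 = 80.4.
Profit = (54.2 − 14)·80.4 = 3232.08.

3232.08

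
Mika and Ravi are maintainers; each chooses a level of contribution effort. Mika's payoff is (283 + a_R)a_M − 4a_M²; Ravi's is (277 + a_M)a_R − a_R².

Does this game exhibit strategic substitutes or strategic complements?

strategic complements

Expanding Mika's payoff: 283a_M + a_Ra_M − 4a_M².
∂π/∂a_M = 283 + a_R − 8a_M = 0, so a_M = 35.375 + 0.125a_R.
The best-response slope da_M/da_R = 0.125 > 0: the reaction function is upward-sloping, so the choices are strategic complements.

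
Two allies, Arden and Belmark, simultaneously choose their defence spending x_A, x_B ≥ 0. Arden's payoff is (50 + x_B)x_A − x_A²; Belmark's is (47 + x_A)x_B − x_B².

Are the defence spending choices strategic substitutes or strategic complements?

strategic complements

Expanding Arden's payoff: 50x_A + x_Bx_A − x_A².
∂π/∂x_A = 50 + x_B − 2x_A = 0, so x_A = 25 + 0.5x_B.
The best-response slope dx_A/dx_B = 0.5 > 0: the reaction function is upward-sloping, so the choices are strategic complements.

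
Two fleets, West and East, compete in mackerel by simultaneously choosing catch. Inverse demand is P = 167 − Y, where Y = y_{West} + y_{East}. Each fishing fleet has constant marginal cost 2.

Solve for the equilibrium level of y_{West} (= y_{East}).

Fishing fleet West's profit: π = y_{West}(167 − (y_{West} + y_{East})) − 2y_{West}.
∂π/∂y_{West} = 165 − 2y_{West} − y_{East} = 0, so y_{West} = 82.5 − 0.5y_{East}.
Setting y_{West} = y_{East} in the reaction function: y_{West} = 82.5 − 0.5y_{West}, so y_{West} = 82.5 / 1.5 = 55.

55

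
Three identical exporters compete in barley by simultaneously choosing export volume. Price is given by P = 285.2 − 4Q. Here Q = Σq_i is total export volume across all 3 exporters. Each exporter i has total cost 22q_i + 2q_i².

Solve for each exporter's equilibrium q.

13.16

A representative exporter's profit is π_i = q_i(285.2 − 4Q) − 22q_i − 2q_i², with Q = q_i + Σ_{j≠i} q_j.
First-order condition: 263.2 − 12q_i − 4Σ_{j≠i} q_j = 0.
In a symmetric equilibrium every exporter chooses the same q, so Σ_{j≠i} q_j = 2q. The condition becomes 263.2 − 20q = 0, giving q = 263.2/20 = 13.16.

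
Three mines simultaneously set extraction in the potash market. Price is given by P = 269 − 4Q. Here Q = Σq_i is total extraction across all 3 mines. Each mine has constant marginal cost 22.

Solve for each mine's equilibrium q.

A representative mine's profit is π_i = q_i(269 − 4Q) − 22q_i, with Q = q_i + Σ_{j≠i} q_j.
First-order condition: 247 − 8q_i − 4Σ_{j≠i} q_j = 0.
Imposing symmetry (q_j = q for all j) turns Σ_{j≠i} q_j into 2q, so 247 = 16q and q = 15.4375.

15.4375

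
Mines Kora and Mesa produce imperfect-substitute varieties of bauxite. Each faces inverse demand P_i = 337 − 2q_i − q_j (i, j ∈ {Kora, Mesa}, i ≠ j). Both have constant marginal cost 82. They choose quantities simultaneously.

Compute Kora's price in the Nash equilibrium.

Mine Kora's profit: π = q_{Kora}(337 − 2q_{Kora} − q_{Mesa}) − 82q_{Kora}.
∂π/∂q_{Kora} = 255 − 4q_{Kora} − q_{Mesa} = 0 ⇒ q_{Kora} = 63.75 − 0.25q_{Mesa}.
The game is symmetric, so in equilibrium q_{Mesa} = q_{Kora}: the reaction function gives 1.25q_{Kora} = 63.75, hence q_{Kora} = 51.
P_{Kora} = 337 − 2·51 − 51 = 184.

184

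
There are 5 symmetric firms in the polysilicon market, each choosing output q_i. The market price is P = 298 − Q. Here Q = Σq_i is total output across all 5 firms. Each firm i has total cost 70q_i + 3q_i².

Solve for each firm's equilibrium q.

A representative firm's profit is π_i = q_i(298 − Q) − 70q_i − 3q_i², with Q = q_i + Σ_{j≠i} q_j.
First-order condition: 228 − 8q_i − Σ_{j≠i} q_j = 0.
With identical firms, set every q_j = q: then 228 − 8q − 4q = 0, i.e. q = 228/12 = 19.

19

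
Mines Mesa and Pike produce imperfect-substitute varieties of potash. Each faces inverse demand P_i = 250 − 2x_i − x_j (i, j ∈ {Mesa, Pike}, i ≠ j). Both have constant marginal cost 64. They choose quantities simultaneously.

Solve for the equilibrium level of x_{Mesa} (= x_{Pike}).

Mine Mesa's profit: π = x_{Mesa}(250 − 2x_{Mesa} − x_{Pike}) − 64x_{Mesa}.
∂π/∂x_{Mesa} = 186 − 4x_{Mesa} − x_{Pike} = 0 ⇒ x_{Mesa} = 46.5 − 0.25x_{Pike}.
The game is symmetric, so in equilibrium x_{Pike} = x_{Mesa}: the reaction function gives 1.25x_{Mesa} = 46.5, hence x_{Mesa} = 37.2.

37.2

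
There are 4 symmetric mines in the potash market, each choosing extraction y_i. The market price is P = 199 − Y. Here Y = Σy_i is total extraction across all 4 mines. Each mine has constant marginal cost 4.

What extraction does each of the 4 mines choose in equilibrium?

A representative mine's profit is π_i = y_i(199 − Y) − 4y_i, with Y = y_i + Σ_{j≠i} y_j.
First-order condition: 195 − 2y_i − Σ_{j≠i} y_j = 0.
Imposing symmetry (y_j = y for all j) turns Σ_{j≠i} y_j into 3y, so 195 = 5y and y = 39.

39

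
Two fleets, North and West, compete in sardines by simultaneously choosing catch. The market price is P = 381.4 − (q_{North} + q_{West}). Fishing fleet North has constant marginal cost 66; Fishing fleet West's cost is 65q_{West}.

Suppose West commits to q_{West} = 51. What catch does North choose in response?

132.2

Fishing fleet North's profit: π = q_{North}(381.4 − (q_{North} + q_{West})) − 66q_{North}.
∂π/∂q_{North} = 315.4 − 2q_{North} − q_{West} = 0, so q_{North} = 157.7 − 0.5q_{West}.
At q_{West} = 51: q_{North} = 157.7 − 0.5·51 = 132.2.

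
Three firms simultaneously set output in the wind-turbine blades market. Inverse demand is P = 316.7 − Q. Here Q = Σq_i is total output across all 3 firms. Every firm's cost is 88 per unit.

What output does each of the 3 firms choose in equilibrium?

57.175

A representative firm's profit is π_i = q_i(316.7 − Q) − 88q_i, with Q = q_i + Σ_{j≠i} q_j.
First-order condition: 228.7 − 2q_i − Σ_{j≠i} q_j = 0.
Imposing symmetry (q_j = q for all j) turns Σ_{j≠i} q_j into 2q, so 228.7 = 4q and q = 57.175.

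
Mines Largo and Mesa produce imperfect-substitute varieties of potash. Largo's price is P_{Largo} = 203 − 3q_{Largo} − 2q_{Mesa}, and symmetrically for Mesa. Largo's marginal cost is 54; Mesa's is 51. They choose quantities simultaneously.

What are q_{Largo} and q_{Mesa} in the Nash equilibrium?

18.4375, 19.1875

Mine Largo's profit: π = q_{Largo}(203 − 3q_{Largo} − 2q_{Mesa}) − 54q_{Largo}.
∂π/∂q_{Largo} = 149 − 6q_{Largo} − 2q_{Mesa} = 0 ⇒ q_{Largo} = 149/6 − (1/3)q_{Mesa}.
Similarly q_{Mesa} = 76/3 − (1/3)q_{Largo}.
Solving the two reaction functions simultaneously: (1 − (−1/3)(−1/3))q_{Largo} = 149/6 − (1/3)·(76/3), so (8/9)q_{Largo} = 295/18 and q_{Largo} = 18.4375.
Then q_{Mesa} = 76/3 − (1/3)·18.4375 = 19.1875.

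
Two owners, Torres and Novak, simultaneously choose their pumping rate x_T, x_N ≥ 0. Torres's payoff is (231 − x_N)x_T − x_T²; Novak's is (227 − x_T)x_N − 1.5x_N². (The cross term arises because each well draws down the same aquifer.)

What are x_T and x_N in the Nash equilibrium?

Expanding Torres's payoff: 231x_T − x_Nx_T − x_T².
∂π/∂x_T = 231 − x_N − 2x_T = 0, so x_T = 115.5 − 0.5x_N.
Likewise for Novak: x_N = 227/3 − (1/3)x_T.
Plugging x_N into Torres's best response: x_T = 115.5 − 0.5(227/3 − (1/3)x_T) ⇒ (5/6)x_T = 233/3, so x_T = 93.2.
Then x_N = 227/3 − (1/3)·93.2 = 44.6.

93.2, 44.6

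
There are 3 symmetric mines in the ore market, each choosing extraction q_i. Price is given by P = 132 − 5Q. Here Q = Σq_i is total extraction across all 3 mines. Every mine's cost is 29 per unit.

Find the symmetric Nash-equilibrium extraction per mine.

A representative mine's profit is π_i = q_i(132 − 5Q) − 29q_i, with Q = q_i + Σ_{j≠i} q_j.
First-order condition: 103 − 10q_i − 5Σ_{j≠i} q_j = 0.
Imposing symmetry (q_j = q for all j) turns Σ_{j≠i} q_j into 2q, so 103 = 20q and q = 5.15.

5.15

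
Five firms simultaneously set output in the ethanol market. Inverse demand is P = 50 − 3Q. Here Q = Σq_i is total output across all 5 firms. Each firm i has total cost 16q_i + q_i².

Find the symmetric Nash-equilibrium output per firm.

1.7

A representative firm's profit is π_i = q_i(50 − 3Q) − 16q_i − q_i², with Q = q_i + Σ_{j≠i} q_j.
First-order condition: 34 − 8q_i − 3Σ_{j≠i} q_j = 0.
With identical firms, set every q_j = q: then 34 − 8q − 12q = 0, i.e. q = 34/20 = 1.7.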